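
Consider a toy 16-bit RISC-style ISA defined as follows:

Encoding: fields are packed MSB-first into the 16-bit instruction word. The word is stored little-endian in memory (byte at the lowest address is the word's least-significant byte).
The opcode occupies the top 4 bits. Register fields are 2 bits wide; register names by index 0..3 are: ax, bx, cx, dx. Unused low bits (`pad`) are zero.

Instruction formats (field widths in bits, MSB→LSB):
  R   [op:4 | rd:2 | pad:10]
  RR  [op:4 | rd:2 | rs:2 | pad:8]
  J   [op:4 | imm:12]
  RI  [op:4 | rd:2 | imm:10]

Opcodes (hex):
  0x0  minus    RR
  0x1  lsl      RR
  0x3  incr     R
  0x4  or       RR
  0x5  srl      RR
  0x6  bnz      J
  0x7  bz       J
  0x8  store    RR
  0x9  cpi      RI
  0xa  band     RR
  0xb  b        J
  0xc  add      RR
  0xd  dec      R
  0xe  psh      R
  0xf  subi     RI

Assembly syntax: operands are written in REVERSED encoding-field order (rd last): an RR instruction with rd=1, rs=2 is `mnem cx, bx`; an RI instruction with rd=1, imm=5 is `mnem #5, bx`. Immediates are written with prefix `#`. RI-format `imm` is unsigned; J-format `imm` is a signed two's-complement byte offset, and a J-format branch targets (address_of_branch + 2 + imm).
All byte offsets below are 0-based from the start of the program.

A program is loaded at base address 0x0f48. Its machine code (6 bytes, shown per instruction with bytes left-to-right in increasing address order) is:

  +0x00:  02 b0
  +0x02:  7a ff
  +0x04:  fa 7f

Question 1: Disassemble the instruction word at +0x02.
subi #890, dx

[02] 7a ff → 0xff7a
  opcode bits[15:12]=0xf: subi/RI
  [11:10] rd=3 = dx
  [9:0] imm=890 = #890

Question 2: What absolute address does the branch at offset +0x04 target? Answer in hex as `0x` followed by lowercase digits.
@+04  little-endian(fa 7f) = 0x7ffa
  top 4b → 0x7 → bz [J]
  [11:0] imm=4090 (s12→-6) = #-6
  target = base 0x0f48 + off 0x04 + 2 + imm -6 = 0x0f48

0x0f48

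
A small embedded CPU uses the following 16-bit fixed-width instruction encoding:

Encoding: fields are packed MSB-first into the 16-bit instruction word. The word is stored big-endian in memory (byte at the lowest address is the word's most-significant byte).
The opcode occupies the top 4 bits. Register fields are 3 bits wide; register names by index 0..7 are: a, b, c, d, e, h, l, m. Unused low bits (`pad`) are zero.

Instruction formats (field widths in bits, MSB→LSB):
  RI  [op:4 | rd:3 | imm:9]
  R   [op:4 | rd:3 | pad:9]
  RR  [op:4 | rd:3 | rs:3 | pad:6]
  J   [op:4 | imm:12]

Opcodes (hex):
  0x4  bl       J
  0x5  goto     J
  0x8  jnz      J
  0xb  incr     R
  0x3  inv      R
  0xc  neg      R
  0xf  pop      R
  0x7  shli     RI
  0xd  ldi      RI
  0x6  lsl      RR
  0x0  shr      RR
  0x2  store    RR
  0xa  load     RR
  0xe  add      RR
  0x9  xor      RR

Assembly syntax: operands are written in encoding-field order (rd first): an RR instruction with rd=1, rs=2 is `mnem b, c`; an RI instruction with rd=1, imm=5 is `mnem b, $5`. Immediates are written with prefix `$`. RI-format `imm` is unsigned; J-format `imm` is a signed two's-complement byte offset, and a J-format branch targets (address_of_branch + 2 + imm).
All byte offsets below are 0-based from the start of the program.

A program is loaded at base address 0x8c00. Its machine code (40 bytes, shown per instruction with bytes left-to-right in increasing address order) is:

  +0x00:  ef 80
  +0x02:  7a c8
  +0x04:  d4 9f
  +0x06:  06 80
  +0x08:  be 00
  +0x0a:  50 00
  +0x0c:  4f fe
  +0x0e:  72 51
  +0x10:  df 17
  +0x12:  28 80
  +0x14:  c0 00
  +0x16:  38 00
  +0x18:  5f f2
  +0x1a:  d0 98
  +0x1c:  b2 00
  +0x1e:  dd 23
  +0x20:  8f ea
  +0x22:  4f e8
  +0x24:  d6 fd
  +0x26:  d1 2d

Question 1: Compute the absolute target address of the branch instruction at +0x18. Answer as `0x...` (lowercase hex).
@+18  big-endian(5f f2) = 0x5ff2
  op=0x5ff2>>12=0x5 ⇒ goto (J)
  [11:0] imm=4082 (s12→-14) = $-14
  target = base 0x8c00 + off 0x18 + 2 + imm -14 = 0x8c0c

0x8c0c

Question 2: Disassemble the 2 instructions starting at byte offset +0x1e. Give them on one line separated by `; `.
off 0x1e: read dd 23 as big → 0xdd23
  op=0xdd23>>12=0xd ⇒ ldi (RI)
  [11:9] rd=6 = l
  [8:0] imm=291 = $291
off 0x20: read 8f ea as big → 0x8fea
  op=0x8fea>>12=0x8 ⇒ jnz (J)
  [11:0] imm=4074 (s12→-22) = $-22

ldi l, $291; jnz $-22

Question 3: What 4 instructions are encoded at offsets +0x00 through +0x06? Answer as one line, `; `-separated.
[00] ef 80 → 0xef80
  opcode bits[15:12]=0xe: add/RR
  rd@[11:9]=0x7 ⇒ m
  rs@[8:6]=0x6 ⇒ l
[02] 7a c8 → 0x7ac8
  opcode bits[15:12]=0x7: shli/RI
  rd@[11:9]=0x5 ⇒ h
  imm@[8:0]=0xc8 ⇒ $200
[04] d4 9f → 0xd49f
  opcode bits[15:12]=0xd: ldi/RI
  rd@[11:9]=0x2 ⇒ c
  imm@[8:0]=0x9f ⇒ $159
[06] 06 80 → 0x0680
  opcode bits[15:12]=0x0: shr/RR
  rd@[11:9]=0x3 ⇒ d
  rs@[8:6]=0x2 ⇒ c

add m, l; shli h, $200; ldi c, $159; shr d, c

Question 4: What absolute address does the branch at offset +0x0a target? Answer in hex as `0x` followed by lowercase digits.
off 0x0a: read 50 00 as big → 0x5000
  top 4b → 0x5 → goto [J]
  [11:0] imm=0 = $0
  target = base 0x8c00 + off 0x0a + 2 + imm 0 = 0x8c0c

0x8c0c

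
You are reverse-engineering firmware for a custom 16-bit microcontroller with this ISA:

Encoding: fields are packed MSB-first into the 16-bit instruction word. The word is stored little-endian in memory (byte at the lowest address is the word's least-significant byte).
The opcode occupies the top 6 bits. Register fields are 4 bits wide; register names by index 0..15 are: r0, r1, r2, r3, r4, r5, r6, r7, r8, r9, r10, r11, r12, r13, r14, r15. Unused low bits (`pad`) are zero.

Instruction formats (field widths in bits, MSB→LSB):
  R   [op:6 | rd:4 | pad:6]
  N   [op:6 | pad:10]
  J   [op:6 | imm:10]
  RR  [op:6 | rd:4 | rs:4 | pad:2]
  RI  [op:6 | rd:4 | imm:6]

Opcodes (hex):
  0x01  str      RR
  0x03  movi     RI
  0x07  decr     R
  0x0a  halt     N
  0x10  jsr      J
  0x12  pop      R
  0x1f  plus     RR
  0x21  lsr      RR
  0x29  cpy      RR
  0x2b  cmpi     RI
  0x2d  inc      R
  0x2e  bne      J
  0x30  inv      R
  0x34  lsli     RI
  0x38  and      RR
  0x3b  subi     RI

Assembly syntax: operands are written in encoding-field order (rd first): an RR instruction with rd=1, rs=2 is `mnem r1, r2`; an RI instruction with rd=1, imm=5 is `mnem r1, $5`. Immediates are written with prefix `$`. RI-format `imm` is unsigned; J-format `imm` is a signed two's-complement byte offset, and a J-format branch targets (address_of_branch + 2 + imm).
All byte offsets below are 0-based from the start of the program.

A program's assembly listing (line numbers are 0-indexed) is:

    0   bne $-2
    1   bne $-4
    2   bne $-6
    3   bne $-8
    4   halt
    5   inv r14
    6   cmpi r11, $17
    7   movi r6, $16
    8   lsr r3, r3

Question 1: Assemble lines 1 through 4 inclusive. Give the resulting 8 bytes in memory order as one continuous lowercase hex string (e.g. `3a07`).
L1: bne op=0x2e:6|imm=-4:10 ⇒ 0xbbfc ⇒ little fc bb
L2: bne op=0x2e:6|imm=-6:10 ⇒ 0xbbfa ⇒ little fa bb
L3: bne op=0x2e:6|imm=-8:10 ⇒ 0xbbf8 ⇒ little f8 bb
L4: halt op=0xa:6|pad=0:10 ⇒ 0x2800 ⇒ little 00 28

fcbbfabbf8bb0028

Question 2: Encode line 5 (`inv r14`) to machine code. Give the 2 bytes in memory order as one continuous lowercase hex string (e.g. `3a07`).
80c3

L5: inv op=0x30:6|rd=14:4|pad=0:6 ⇒ 0xc380 ⇒ little 80 c3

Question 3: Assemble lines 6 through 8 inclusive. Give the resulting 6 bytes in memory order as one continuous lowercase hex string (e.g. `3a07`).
line 6 (cmpi): pack op=0x2b:6|rd=11:4|imm=17:6 = 0xaed1; little→ d1 ae
line 7 (movi): pack op=0x3:6|rd=6:4|imm=16:6 = 0x0d90; little→ 90 0d
line 8 (lsr): pack op=0x21:6|rd=3:4|rs=3:4|pad=0:2 = 0x84cc; little→ cc 84

d1ae900dcc84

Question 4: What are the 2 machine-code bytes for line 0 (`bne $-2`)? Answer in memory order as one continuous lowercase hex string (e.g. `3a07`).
line 0 (bne): pack op=0x2e:6|imm=-2:10 = 0xbbfe; little→ fe bb

febb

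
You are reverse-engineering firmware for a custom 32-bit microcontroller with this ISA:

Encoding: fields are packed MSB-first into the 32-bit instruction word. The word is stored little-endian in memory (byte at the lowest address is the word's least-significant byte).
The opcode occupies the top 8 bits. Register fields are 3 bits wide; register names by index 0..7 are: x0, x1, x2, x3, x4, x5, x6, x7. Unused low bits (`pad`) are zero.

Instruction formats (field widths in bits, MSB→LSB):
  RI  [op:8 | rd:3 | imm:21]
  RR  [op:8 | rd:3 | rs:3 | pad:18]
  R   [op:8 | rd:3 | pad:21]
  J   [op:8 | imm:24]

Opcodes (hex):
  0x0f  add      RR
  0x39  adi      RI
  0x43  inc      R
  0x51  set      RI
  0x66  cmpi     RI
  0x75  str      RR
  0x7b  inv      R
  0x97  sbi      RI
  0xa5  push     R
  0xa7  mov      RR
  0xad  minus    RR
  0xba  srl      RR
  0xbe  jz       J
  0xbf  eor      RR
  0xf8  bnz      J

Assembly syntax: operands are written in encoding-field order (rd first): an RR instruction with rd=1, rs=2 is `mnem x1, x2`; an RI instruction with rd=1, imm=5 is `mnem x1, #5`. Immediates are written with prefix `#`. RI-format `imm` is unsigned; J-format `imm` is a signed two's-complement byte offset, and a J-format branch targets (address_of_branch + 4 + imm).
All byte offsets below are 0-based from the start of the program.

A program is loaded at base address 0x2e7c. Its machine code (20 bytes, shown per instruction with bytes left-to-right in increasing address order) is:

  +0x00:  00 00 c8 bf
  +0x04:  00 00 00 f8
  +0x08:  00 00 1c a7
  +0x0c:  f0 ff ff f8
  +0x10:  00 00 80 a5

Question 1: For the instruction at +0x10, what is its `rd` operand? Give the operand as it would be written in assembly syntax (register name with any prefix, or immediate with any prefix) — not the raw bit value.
@+10  little-endian(00 00 80 a5) = 0xa5800000
  opcode bits[31:24]=0xa5: push/R
  rd: (w>>21)&0x7=0x4 → x4

x4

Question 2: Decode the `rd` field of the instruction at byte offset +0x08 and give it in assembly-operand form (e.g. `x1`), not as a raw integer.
x0

+0x08: 00 00 1c a7 ⇒ word 0xa71c0000 (little)
  top 8b → 0xa7 → mov [RR]
  [23:21] rd=0 = x0
  [20:18] rs=7 = x7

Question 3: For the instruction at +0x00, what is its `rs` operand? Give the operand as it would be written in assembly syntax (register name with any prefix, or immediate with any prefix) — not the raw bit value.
off 0x00: read 00 00 c8 bf as little → 0xbfc80000
  opcode bits[31:24]=0xbf: eor/RR
  rd@[23:21]=0x6 ⇒ x6
  rs@[20:18]=0x2 ⇒ x2

x2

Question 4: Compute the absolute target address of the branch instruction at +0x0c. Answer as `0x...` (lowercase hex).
0x2e7c

+0x0c: f0 ff ff f8 ⇒ word 0xf8fffff0 (little)
  top 8b → 0xf8 → bnz [J]
  imm: (w>>0)&0xffffff=0xfffff0 (s24→-16) → #-16
  target = base 0x2e7c + off 0x0c + 4 + imm -16 = 0x2e7c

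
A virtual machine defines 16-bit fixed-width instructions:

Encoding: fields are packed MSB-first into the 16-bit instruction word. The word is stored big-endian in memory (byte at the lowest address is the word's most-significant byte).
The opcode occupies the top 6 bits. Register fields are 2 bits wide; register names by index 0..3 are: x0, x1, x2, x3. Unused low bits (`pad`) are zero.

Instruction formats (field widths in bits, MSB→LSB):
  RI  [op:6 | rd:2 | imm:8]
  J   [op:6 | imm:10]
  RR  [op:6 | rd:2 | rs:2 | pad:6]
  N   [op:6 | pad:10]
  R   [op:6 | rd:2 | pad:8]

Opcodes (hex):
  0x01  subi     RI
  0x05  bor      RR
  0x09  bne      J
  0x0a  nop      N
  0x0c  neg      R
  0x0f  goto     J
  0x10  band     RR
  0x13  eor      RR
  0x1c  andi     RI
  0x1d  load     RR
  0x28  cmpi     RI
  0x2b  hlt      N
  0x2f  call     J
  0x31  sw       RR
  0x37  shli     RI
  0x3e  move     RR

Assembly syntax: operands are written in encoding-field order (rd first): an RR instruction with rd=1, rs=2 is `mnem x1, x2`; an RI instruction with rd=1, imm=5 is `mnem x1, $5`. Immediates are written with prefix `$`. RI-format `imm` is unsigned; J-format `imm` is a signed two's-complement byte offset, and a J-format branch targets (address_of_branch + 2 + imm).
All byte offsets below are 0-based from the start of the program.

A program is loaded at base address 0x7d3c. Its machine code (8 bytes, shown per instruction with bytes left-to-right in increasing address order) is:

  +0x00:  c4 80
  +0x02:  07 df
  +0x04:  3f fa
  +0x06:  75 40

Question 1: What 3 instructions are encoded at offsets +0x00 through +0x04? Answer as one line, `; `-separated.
sw x0, x2; subi x3, $223; goto $-6

[00] c4 80 → 0xc480
  opcode bits[15:10]=0x31: sw/RR
  [9:8] rd=0 = x0
  [7:6] rs=2 = x2
[02] 07 df → 0x07df
  opcode bits[15:10]=0x1: subi/RI
  [9:8] rd=3 = x3
  [7:0] imm=223 = $223
[04] 3f fa → 0x3ffa
  opcode bits[15:10]=0xf: goto/J
  [9:0] imm=1018 (s10→-6) = $-6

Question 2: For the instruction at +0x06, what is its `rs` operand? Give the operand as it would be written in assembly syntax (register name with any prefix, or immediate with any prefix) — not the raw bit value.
[06] 75 40 → 0x7540
  top 6b → 0x1d → load [RR]
  [9:8] rd=1 = x1
  [7:6] rs=1 = x1

x1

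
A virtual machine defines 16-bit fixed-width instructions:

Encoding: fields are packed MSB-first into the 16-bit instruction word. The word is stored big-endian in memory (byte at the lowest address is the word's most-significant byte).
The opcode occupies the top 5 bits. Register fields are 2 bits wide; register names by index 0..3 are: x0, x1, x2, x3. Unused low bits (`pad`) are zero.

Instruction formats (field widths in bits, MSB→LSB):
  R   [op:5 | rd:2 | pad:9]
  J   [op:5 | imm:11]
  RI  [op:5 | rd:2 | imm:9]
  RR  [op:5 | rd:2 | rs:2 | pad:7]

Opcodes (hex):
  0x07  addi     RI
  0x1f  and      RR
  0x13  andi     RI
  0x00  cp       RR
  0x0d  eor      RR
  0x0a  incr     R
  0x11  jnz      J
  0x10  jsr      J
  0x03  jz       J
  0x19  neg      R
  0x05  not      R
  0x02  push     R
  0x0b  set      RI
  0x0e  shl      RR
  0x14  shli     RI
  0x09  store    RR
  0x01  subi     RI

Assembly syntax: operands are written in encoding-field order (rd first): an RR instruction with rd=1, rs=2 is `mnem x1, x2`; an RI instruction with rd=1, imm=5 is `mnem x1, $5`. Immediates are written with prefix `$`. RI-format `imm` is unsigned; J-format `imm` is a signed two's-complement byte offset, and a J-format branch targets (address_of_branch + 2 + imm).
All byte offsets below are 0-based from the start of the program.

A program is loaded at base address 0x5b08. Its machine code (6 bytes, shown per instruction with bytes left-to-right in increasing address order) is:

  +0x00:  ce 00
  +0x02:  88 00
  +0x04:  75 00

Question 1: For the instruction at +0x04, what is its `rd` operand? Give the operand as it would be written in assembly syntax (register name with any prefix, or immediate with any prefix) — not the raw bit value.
@+04  big-endian(75 00) = 0x7500
  top 5b → 0xe → shl [RR]
  rd@[10:9]=0x2 ⇒ x2
  rs@[8:7]=0x2 ⇒ x2

x2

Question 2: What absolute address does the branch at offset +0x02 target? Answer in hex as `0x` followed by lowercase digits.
0x5b0c

off 0x02: read 88 00 as big → 0x8800
  op=0x8800>>11=0x11 ⇒ jnz (J)
  imm@[10:0]=0x0 ⇒ $0
  target = base 0x5b08 + off 0x02 + 2 + imm 0 = 0x5b0c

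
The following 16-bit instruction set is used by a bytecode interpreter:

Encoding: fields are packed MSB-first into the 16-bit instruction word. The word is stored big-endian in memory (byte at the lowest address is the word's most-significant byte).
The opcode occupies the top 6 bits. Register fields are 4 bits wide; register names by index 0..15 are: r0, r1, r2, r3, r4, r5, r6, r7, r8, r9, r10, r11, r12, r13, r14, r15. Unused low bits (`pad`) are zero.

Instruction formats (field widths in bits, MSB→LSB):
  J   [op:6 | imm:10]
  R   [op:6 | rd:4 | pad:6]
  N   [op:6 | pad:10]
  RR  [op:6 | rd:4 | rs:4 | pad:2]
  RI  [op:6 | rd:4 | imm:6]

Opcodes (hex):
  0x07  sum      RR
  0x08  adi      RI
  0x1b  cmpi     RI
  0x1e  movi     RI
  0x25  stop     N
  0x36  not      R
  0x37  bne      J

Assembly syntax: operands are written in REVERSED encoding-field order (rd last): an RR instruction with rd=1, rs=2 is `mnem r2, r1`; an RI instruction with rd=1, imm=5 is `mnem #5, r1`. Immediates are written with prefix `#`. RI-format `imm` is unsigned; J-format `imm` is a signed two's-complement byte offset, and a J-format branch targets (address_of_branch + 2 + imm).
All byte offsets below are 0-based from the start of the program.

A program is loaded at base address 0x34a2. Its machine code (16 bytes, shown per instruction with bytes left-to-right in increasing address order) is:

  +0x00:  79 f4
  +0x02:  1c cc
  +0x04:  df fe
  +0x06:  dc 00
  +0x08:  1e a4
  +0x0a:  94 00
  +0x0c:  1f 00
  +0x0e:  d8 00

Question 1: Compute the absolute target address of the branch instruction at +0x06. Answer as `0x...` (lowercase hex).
off 0x06: read dc 00 as big → 0xdc00
  top 6b → 0x37 → bne [J]
  imm: (w>>0)&0x3ff=0x0 → #0
  target = base 0x34a2 + off 0x06 + 2 + imm 0 = 0x34aa

0x34aa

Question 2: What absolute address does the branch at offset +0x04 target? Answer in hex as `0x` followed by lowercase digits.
0x34a6

@+04  big-endian(df fe) = 0xdffe
  opcode bits[15:10]=0x37: bne/J
  [9:0] imm=1022 (s10→-2) = #-2
  target = base 0x34a2 + off 0x04 + 2 + imm -2 = 0x34a6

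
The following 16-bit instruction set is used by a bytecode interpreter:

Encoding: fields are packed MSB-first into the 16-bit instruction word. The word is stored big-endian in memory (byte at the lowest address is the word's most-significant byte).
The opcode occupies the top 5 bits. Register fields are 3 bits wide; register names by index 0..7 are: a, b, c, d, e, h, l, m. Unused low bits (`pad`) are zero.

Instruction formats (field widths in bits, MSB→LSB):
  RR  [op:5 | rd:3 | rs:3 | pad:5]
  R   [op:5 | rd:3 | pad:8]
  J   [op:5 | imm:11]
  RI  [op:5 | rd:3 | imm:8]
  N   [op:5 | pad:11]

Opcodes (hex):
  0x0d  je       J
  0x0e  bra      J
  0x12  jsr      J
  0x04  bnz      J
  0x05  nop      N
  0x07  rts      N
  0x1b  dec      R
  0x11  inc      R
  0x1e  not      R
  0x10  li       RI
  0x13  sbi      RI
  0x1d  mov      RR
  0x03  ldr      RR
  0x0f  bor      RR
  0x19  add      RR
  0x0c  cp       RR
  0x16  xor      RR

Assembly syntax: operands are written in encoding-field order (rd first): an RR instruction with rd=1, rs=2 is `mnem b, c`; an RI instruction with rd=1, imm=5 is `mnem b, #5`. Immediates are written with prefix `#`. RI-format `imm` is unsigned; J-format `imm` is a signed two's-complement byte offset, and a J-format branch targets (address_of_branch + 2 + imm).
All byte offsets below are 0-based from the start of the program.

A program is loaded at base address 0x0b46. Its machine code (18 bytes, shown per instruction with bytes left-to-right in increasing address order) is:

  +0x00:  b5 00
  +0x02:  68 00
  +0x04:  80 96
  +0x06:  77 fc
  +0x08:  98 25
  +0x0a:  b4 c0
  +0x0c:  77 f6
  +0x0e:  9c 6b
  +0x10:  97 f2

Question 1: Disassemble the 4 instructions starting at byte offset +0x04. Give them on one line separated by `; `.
li a, #150; bra #-4; sbi a, #37; xor e, l

@+04  big-endian(80 96) = 0x8096
  op=0x8096>>11=0x10 ⇒ li (RI)
  rd@[10:8]=0x0 ⇒ a
  imm@[7:0]=0x96 ⇒ #150
@+06  big-endian(77 fc) = 0x77fc
  op=0x77fc>>11=0xe ⇒ bra (J)
  imm@[10:0]=0x7fc (s11→-4) ⇒ #-4
@+08  big-endian(98 25) = 0x9825
  op=0x9825>>11=0x13 ⇒ sbi (RI)
  rd@[10:8]=0x0 ⇒ a
  imm@[7:0]=0x25 ⇒ #37
@+0a  big-endian(b4 c0) = 0xb4c0
  op=0xb4c0>>11=0x16 ⇒ xor (RR)
  rd@[10:8]=0x4 ⇒ e
  rs@[7:5]=0x6 ⇒ l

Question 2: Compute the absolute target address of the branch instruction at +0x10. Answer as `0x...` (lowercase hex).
[10] 97 f2 → 0x97f2
  top 5b → 0x12 → jsr [J]
  imm@[10:0]=0x7f2 (s11→-14) ⇒ #-14
  target = base 0x0b46 + off 0x10 + 2 + imm -14 = 0x0b4a

0x0b4a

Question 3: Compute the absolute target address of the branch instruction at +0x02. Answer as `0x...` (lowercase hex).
0x0b4a

[02] 68 00 → 0x6800
  opcode bits[15:11]=0xd: je/J
  imm: (w>>0)&0x7ff=0x0 → #0
  target = base 0x0b46 + off 0x02 + 2 + imm 0 = 0x0b4a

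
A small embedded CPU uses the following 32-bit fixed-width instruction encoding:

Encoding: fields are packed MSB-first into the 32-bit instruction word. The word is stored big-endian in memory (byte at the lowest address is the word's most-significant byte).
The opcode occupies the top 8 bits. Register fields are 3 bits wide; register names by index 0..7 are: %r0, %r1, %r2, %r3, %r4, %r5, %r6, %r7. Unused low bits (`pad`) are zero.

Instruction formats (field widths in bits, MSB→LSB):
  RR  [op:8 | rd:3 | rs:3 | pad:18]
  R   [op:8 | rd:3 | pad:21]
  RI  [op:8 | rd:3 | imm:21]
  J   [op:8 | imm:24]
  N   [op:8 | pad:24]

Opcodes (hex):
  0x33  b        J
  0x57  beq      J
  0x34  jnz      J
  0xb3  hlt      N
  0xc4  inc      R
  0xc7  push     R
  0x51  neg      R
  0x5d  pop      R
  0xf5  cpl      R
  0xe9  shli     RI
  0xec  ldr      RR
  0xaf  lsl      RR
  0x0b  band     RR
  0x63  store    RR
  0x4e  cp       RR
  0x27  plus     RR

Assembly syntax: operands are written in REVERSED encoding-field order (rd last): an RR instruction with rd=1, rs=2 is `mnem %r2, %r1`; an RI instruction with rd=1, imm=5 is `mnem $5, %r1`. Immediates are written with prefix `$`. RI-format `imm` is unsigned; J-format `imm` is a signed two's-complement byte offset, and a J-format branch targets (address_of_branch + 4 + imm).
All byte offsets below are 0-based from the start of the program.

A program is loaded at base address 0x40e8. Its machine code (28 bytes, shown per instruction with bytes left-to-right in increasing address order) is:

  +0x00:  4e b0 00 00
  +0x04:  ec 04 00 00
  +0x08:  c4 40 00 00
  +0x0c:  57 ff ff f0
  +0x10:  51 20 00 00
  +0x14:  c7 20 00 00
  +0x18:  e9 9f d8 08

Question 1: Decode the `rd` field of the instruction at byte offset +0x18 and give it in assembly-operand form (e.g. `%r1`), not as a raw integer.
[18] e9 9f d8 08 → 0xe99fd808
  op=0xe99fd808>>24=0xe9 ⇒ shli (RI)
  [23:21] rd=4 = %r4
  [20:0] imm=2086920 = $2086920

%r4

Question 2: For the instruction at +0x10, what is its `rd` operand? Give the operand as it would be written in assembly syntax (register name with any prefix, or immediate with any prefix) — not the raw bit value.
+0x10: 51 20 00 00 ⇒ word 0x51200000 (big)
  opcode bits[31:24]=0x51: neg/R
  rd@[23:21]=0x1 ⇒ %r1

%r1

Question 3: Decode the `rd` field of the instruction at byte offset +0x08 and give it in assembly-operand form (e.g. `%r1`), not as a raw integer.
[08] c4 40 00 00 → 0xc4400000
  op=0xc4400000>>24=0xc4 ⇒ inc (R)
  rd: (w>>21)&0x7=0x2 → %r2

%r2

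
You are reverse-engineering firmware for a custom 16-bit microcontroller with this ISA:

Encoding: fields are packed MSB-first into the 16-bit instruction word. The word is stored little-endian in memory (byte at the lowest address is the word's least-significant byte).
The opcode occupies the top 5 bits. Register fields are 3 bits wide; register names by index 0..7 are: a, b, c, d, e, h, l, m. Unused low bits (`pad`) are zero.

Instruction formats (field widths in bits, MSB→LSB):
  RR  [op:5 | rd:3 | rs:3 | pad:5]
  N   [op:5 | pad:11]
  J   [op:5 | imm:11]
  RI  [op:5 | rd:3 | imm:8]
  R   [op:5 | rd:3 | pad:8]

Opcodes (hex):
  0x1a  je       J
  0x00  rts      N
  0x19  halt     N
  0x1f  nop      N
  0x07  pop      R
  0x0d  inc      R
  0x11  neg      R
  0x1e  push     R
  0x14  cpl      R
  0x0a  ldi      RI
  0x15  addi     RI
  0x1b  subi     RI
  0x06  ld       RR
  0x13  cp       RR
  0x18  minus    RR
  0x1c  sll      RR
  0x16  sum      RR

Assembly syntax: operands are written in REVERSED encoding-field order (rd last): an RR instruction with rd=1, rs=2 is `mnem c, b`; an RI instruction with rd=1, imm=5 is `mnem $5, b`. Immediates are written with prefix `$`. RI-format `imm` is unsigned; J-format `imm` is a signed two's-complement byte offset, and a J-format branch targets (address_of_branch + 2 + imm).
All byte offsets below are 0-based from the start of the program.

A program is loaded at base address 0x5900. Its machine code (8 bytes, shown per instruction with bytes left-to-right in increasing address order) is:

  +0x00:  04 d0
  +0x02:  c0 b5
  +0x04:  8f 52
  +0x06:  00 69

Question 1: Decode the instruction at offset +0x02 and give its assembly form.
[02] c0 b5 → 0xb5c0
  top 5b → 0x16 → sum [RR]
  [10:8] rd=5 = h
  [7:5] rs=6 = l

sum l, h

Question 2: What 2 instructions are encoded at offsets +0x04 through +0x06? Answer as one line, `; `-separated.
+0x04: 8f 52 ⇒ word 0x528f (little)
  top 5b → 0xa → ldi [RI]
  [10:8] rd=2 = c
  [7:0] imm=143 = $143
+0x06: 00 69 ⇒ word 0x6900 (little)
  top 5b → 0xd → inc [R]
  [10:8] rd=1 = b

ldi $143, c; inc b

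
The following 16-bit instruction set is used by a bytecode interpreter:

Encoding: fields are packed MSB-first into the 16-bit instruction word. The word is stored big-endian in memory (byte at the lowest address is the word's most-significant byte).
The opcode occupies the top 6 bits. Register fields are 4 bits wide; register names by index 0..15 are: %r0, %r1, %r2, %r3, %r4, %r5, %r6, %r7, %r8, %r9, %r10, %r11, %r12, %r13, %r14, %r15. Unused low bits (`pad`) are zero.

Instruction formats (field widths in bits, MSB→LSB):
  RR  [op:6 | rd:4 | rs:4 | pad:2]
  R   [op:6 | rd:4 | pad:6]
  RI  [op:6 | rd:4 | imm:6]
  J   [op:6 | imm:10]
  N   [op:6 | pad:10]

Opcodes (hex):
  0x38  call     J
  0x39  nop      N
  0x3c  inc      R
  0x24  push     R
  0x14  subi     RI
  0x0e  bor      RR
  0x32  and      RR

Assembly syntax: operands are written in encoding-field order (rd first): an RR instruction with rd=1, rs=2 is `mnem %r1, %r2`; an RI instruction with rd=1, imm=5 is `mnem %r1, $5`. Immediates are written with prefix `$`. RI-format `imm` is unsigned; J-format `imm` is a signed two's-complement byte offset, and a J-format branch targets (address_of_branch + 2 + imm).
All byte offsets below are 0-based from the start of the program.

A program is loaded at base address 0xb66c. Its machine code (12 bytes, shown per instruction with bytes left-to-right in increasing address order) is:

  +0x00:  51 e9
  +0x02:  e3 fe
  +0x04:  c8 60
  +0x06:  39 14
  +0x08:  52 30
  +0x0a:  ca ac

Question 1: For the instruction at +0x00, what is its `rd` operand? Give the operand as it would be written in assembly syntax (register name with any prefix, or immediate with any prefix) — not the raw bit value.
off 0x00: read 51 e9 as big → 0x51e9
  top 6b → 0x14 → subi [RI]
  [9:6] rd=7 = %r7
  [5:0] imm=41 = $41

%r7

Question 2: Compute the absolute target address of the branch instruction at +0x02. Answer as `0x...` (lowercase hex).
0xb66e

[02] e3 fe → 0xe3fe
  top 6b → 0x38 → call [J]
  [9:0] imm=1022 (s10→-2) = $-2
  target = base 0xb66c + off 0x02 + 2 + imm -2 = 0xb66e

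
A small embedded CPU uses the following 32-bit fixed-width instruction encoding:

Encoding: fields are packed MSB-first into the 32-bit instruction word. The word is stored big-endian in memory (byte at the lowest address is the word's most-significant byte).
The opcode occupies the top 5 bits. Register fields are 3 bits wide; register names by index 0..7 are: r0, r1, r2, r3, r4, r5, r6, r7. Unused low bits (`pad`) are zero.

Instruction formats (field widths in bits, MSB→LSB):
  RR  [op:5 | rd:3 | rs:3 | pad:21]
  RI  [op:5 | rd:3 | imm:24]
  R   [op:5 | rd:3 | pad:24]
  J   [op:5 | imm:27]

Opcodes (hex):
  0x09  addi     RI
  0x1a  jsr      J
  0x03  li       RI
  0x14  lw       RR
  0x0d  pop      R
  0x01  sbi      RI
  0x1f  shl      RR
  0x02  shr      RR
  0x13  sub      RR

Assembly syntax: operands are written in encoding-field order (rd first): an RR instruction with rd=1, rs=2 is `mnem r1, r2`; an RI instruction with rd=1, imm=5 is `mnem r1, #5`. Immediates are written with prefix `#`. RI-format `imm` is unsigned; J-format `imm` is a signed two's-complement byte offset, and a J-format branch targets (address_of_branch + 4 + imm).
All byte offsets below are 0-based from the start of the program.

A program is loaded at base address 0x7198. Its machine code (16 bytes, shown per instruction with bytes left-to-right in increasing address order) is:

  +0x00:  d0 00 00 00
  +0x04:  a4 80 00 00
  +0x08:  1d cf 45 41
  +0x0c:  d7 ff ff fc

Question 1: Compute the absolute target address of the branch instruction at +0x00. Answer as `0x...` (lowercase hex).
+0x00: d0 00 00 00 ⇒ word 0xd0000000 (big)
  opcode bits[31:27]=0x1a: jsr/J
  imm@[26:0]=0x0 ⇒ #0
  target = base 0x7198 + off 0x00 + 4 + imm 0 = 0x719c

0x719c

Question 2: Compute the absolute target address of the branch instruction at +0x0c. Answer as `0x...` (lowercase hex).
[0c] d7 ff ff fc → 0xd7fffffc
  top 5b → 0x1a → jsr [J]
  [26:0] imm=134217724 (s27→-4) = #-4
  target = base 0x7198 + off 0x0c + 4 + imm -4 = 0x71a4

0x71a4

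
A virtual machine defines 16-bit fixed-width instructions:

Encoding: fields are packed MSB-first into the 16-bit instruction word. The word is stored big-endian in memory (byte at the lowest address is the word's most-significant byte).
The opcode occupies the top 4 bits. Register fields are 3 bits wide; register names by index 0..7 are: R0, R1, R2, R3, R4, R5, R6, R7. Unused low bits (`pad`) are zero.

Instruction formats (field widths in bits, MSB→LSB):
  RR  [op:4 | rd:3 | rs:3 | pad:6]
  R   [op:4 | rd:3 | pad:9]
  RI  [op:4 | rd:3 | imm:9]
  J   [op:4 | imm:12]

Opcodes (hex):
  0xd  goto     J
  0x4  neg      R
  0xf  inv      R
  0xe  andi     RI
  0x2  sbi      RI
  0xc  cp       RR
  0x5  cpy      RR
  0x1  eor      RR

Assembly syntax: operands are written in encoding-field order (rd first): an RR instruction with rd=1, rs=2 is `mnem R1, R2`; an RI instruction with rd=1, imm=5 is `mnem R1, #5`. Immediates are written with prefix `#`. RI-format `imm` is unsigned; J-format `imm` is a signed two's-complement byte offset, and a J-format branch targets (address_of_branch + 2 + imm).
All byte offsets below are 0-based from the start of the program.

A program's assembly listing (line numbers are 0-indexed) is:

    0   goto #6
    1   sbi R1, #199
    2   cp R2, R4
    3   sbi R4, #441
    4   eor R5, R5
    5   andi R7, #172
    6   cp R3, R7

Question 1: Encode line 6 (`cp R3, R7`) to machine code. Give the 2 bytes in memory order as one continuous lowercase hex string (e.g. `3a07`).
line 6 (cp): pack op=0xc:4|rd=3:3|rs=7:3|pad=0:6 = 0xc7c0; big→ c7 c0

c7c0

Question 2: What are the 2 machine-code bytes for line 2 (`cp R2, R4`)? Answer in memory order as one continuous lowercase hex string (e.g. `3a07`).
c500

L2: cp op=0xc:4|rd=2:3|rs=4:3|pad=0:6 ⇒ 0xc500 ⇒ big c5 00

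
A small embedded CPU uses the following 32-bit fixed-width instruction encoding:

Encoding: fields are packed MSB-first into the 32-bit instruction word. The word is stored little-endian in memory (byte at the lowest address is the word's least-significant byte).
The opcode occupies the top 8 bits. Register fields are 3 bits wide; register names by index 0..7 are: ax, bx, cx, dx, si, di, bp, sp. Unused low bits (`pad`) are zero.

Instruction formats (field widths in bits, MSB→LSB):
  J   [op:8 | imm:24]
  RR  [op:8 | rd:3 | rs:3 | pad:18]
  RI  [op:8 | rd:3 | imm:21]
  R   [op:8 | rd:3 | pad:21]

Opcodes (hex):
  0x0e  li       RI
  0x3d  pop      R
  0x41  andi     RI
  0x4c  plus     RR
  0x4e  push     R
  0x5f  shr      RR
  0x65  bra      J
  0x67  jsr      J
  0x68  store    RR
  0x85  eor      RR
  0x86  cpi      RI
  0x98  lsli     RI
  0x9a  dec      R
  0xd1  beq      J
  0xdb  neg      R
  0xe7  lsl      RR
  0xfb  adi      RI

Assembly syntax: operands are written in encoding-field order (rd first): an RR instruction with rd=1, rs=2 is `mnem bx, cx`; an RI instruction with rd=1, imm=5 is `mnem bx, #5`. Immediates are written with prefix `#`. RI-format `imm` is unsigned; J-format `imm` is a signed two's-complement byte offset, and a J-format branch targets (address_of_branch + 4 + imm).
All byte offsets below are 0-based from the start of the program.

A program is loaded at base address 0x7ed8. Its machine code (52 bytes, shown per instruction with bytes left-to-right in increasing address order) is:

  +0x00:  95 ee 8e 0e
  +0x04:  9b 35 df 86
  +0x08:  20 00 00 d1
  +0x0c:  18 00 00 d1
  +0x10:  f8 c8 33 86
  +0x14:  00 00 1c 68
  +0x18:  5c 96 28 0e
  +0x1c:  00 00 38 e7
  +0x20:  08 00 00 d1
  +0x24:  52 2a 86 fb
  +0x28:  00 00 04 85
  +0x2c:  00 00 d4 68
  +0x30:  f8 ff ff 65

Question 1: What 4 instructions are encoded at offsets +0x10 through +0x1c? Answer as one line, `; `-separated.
cpi bx, #1296632; store ax, sp; li bx, #562780; lsl bx, bp

+0x10: f8 c8 33 86 ⇒ word 0x8633c8f8 (little)
  opcode bits[31:24]=0x86: cpi/RI
  rd: (w>>21)&0x7=0x1 → bx
  imm: (w>>0)&0x1fffff=0x13c8f8 → #1296632
+0x14: 00 00 1c 68 ⇒ word 0x681c0000 (little)
  opcode bits[31:24]=0x68: store/RR
  rd: (w>>21)&0x7=0x0 → ax
  rs: (w>>18)&0x7=0x7 → sp
+0x18: 5c 96 28 0e ⇒ word 0x0e28965c (little)
  opcode bits[31:24]=0xe: li/RI
  rd: (w>>21)&0x7=0x1 → bx
  imm: (w>>0)&0x1fffff=0x8965c → #562780
+0x1c: 00 00 38 e7 ⇒ word 0xe7380000 (little)
  opcode bits[31:24]=0xe7: lsl/RR
  rd: (w>>21)&0x7=0x1 → bx
  rs: (w>>18)&0x7=0x6 → bp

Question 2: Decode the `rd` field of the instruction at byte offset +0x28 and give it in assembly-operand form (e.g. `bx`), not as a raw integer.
off 0x28: read 00 00 04 85 as little → 0x85040000
  op=0x85040000>>24=0x85 ⇒ eor (RR)
  rd@[23:21]=0x0 ⇒ ax
  rs@[20:18]=0x1 ⇒ bx

ax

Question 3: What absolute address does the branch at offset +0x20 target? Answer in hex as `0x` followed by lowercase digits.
+0x20: 08 00 00 d1 ⇒ word 0xd1000008 (little)
  top 8b → 0xd1 → beq [J]
  imm@[23:0]=0x8 ⇒ #8
  target = base 0x7ed8 + off 0x20 + 4 + imm 8 = 0x7f04

0x7f04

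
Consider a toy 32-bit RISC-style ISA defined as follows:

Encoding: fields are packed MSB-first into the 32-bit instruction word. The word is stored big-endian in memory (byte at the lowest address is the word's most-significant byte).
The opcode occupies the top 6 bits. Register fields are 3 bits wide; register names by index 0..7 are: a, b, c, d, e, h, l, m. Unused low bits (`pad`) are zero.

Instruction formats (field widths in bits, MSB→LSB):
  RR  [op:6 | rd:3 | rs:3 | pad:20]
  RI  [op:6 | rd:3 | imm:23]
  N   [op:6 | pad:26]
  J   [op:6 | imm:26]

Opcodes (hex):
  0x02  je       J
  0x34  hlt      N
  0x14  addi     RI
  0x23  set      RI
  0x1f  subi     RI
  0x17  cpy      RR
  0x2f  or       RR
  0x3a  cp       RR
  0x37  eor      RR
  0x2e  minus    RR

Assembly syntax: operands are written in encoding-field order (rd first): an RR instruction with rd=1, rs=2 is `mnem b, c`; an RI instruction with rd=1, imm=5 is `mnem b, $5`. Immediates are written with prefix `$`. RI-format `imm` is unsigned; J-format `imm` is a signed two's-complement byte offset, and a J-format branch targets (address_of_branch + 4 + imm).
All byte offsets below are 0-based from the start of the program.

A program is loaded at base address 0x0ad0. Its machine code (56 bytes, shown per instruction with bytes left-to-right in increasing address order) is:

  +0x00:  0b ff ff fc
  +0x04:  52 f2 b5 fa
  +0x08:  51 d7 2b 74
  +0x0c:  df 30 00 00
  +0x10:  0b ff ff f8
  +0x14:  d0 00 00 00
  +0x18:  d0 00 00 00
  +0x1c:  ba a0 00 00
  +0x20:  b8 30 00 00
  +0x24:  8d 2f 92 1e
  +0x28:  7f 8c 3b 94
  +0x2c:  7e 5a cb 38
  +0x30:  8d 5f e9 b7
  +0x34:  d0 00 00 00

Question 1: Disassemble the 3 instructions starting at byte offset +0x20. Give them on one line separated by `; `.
off 0x20: read b8 30 00 00 as big → 0xb8300000
  top 6b → 0x2e → minus [RR]
  rd@[25:23]=0x0 ⇒ a
  rs@[22:20]=0x3 ⇒ d
off 0x24: read 8d 2f 92 1e as big → 0x8d2f921e
  top 6b → 0x23 → set [RI]
  rd@[25:23]=0x2 ⇒ c
  imm@[22:0]=0x2f921e ⇒ $3117598
off 0x28: read 7f 8c 3b 94 as big → 0x7f8c3b94
  top 6b → 0x1f → subi [RI]
  rd@[25:23]=0x7 ⇒ m
  imm@[22:0]=0xc3b94 ⇒ $801684

minus a, d; set c, $3117598; subi m, $801684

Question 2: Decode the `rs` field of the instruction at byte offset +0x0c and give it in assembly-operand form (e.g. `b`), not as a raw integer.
@+0c  big-endian(df 30 00 00) = 0xdf300000
  top 6b → 0x37 → eor [RR]
  [25:23] rd=6 = l
  [22:20] rs=3 = d

d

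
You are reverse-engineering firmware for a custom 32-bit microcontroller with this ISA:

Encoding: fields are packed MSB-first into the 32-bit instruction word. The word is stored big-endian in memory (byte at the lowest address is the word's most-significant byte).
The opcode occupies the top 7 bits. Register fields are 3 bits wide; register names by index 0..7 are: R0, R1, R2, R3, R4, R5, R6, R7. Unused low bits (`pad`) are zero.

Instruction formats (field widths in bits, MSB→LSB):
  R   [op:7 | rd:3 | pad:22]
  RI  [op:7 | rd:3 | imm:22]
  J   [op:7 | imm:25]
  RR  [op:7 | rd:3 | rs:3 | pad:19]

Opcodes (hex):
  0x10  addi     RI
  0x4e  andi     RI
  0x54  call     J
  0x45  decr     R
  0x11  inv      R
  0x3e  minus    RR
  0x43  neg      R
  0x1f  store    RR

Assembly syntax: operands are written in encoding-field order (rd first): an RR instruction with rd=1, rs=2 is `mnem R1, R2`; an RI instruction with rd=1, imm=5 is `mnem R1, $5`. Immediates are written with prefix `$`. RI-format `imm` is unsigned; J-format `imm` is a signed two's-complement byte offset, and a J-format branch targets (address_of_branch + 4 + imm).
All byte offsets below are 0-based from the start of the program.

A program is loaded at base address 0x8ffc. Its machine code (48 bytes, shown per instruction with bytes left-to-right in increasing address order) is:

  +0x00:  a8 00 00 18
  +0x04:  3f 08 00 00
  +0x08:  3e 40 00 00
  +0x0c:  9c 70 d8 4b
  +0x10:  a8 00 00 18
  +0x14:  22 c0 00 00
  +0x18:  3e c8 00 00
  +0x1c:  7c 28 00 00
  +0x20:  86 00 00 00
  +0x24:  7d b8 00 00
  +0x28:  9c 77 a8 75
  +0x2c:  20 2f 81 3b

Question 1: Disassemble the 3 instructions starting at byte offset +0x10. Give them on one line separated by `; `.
call $24; inv R3; store R3, R1

[10] a8 00 00 18 → 0xa8000018
  opcode bits[31:25]=0x54: call/J
  imm: (w>>0)&0x1ffffff=0x18 → $24
[14] 22 c0 00 00 → 0x22c00000
  opcode bits[31:25]=0x11: inv/R
  rd: (w>>22)&0x7=0x3 → R3
[18] 3e c8 00 00 → 0x3ec80000
  opcode bits[31:25]=0x1f: store/RR
  rd: (w>>22)&0x7=0x3 → R3
  rs: (w>>19)&0x7=0x1 → R1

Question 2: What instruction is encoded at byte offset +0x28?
andi R1, $3647605

off 0x28: read 9c 77 a8 75 as big → 0x9c77a875
  top 7b → 0x4e → andi [RI]
  rd@[24:22]=0x1 ⇒ R1
  imm@[21:0]=0x37a875 ⇒ $3647605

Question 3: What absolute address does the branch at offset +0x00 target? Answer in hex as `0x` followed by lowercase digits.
0x9018

@+00  big-endian(a8 00 00 18) = 0xa8000018
  top 7b → 0x54 → call [J]
  [24:0] imm=24 = $24
  target = base 0x8ffc + off 0x00 + 4 + imm 24 = 0x9018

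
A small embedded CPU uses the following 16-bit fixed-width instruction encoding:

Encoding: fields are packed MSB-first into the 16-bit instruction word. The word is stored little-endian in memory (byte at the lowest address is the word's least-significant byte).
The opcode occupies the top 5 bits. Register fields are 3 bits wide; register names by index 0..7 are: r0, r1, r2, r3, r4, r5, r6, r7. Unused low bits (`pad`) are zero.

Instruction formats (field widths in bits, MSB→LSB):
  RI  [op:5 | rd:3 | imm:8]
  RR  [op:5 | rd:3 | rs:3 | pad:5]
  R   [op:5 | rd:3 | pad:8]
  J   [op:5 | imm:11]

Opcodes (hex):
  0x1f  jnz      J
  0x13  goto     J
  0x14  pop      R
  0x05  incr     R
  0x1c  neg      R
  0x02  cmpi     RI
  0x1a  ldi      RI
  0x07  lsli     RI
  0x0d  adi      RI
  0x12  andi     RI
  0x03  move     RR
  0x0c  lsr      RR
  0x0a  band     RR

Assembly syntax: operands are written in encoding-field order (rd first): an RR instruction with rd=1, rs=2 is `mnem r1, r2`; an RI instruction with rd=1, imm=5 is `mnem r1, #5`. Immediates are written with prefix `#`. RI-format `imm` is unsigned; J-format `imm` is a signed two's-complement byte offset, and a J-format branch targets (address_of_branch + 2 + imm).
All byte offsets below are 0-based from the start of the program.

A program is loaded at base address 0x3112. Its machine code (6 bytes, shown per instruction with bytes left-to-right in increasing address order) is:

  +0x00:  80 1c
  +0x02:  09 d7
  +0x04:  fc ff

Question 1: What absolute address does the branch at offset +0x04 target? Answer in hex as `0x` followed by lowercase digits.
0x3114

@+04  little-endian(fc ff) = 0xfffc
  opcode bits[15:11]=0x1f: jnz/J
  imm@[10:0]=0x7fc (s11→-4) ⇒ #-4
  target = base 0x3112 + off 0x04 + 2 + imm -4 = 0x3114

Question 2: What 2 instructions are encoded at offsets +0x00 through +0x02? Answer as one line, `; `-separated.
off 0x00: read 80 1c as little → 0x1c80
  top 5b → 0x3 → move [RR]
  [10:8] rd=4 = r4
  [7:5] rs=4 = r4
off 0x02: read 09 d7 as little → 0xd709
  top 5b → 0x1a → ldi [RI]
  [10:8] rd=7 = r7
  [7:0] imm=9 = #9

move r4, r4; ldi r7, #9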